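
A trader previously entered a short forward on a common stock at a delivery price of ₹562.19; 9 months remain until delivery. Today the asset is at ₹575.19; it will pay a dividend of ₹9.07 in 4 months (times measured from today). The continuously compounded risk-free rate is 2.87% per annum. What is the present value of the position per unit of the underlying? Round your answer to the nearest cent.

-₹15.99

PV(remaining dividends) I = 9.07·e^(−0.0287·4/12) = 8.9836
Current forward F = (S − I)·e^(rT) = (575.19 − 8.9836)·e^(0.0287·9/12) = 566.2064 × 1.021758 = 578.5259
Value (long) = (F − K)·e^(−rT) = (578.5259 − 562.19) × 0.978705 = 15.9880
Short position value = −(long value) = -₹15.99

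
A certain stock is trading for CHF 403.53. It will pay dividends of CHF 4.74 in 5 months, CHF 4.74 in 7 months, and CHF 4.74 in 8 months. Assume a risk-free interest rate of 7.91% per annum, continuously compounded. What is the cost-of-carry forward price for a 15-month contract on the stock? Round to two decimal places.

PV(dividends) I = 4.74·e^(−0.0791·5/12) + 4.74·e^(−0.0791·7/12) + 4.74·e^(−0.0791·8/12)
I = 4.5863 + 4.5263 + 4.4965 = 13.6091
F = (S − I)·e^(rT) = (403.53 − 13.6091) · e^(0.0791·15/12)
= 389.9209 · e^0.098875 = 389.9209 × 1.103928 = CHF 430.44

CHF 430.44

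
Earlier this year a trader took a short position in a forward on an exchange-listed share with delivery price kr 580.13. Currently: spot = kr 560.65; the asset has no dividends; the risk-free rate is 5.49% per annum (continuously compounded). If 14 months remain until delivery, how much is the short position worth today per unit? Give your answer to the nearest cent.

Current fair forward for the remaining 14 months: F = S·e^(r·T), r = 0.0549
F = 560.65 · e^(0.0549 × 14/12) = 560.65 × 1.066146 = 597.7348
Value of long forward = (F − K)·e^(−rT) = (597.7348 − 580.13) · e^(−0.0549·14/12)
= 17.6048 × 0.937958 = 16.51
Short position value = −(long value) = -kr 16.51

-kr 16.51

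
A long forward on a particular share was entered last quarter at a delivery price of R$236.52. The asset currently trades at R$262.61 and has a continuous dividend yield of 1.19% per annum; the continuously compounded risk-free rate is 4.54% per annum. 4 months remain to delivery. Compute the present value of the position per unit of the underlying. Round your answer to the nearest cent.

Current fair forward for the remaining 4 months: F = S·e^((r − q)·T), (r − q) = 0.0454 − 0.0119 = 0.0335
F = 262.61 · e^(0.0335 × 4/12) = 262.61 × 1.011229 = 265.5588
Value of long forward = (F − K)·e^(−rT) = (265.5588 − 236.52) · e^(−0.0454·4/12)
= 29.0388 × 0.984981 = 28.60

R$28.60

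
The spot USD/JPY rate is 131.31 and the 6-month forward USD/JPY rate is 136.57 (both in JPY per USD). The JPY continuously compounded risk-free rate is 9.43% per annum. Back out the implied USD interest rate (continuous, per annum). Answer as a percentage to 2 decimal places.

1.57%

F = S·e^((r_JPY − r_USD)T) ⇒ r_USD = r_JPY − ln(F/S)/T
ln(136.57/131.31) = 0.039276; /(6/12) = 0.078552
r_USD = 0.0943 − 0.078552 = 0.015748
r_USD = 1.57%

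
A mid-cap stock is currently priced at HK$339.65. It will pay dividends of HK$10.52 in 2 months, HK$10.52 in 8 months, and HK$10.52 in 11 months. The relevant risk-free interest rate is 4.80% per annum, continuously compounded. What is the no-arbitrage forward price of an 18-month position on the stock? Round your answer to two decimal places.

PV(dividends) I = 10.52·e^(−0.0480·2/12) + 10.52·e^(−0.0480·8/12) + 10.52·e^(−0.0480·11/12)
I = 10.4362 + 10.1887 + 10.0672 = 30.6921
F = (S − I)·e^(rT) = (339.65 − 30.6921) · e^(0.0480·18/12)
= 308.9579 · e^0.072000 = 308.9579 × 1.074655 = HK$332.02

HK$332.02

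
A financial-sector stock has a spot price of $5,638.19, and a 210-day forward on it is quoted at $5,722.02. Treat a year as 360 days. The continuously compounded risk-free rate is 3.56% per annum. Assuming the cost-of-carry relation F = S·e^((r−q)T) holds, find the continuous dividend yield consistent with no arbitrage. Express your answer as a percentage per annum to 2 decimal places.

From F = S·e^((r−q)T): (r − q) = ln(F/S)/T
ln(5722.02/5638.19) = ln(1.014868) = 0.014759
(r − q) = 0.014759 / (210/360) = 0.025301
q = r − ln(F/S)/T = 0.0356 − 0.025301 = 0.010299
q = 1.03%

1.03%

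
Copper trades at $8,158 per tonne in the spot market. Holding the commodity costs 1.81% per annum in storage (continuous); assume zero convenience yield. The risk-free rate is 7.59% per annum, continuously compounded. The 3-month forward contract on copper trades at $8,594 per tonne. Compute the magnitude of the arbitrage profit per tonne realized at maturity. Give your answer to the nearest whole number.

$242 per tonne

Fair forward: F* = S·e^(carry·T), with carry = (r + u) = 0.0759 + 0.0181 = 0.0940
F* = 8158 · e^(0.0940 × 3/12) = 8158 · e^0.023500 = 8158 × 1.023778 = $8351.9809
Market $8594 > fair $8351.9809: forward overpriced → cash-and-carry (buy spot, short the forward).
At maturity, profit = |F_mkt − F*| = |8594 − 8351.9809| = $242 per tonne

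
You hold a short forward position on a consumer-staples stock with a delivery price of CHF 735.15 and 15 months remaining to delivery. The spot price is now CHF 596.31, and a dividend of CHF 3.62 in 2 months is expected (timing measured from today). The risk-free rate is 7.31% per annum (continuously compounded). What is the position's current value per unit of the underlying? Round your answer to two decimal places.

PV(remaining dividends) I = 3.62·e^(−0.0731·2/12) = 3.5762
Current forward F = (S − I)·e^(rT) = (596.31 − 3.5762)·e^(0.0731·15/12) = 592.7338 × 1.095680 = 649.4466
Value (long) = (F − K)·e^(−rT) = (649.4466 − 735.15) × 0.912675 = -78.2194
Short position value = −(long value) = CHF 78.22

CHF 78.22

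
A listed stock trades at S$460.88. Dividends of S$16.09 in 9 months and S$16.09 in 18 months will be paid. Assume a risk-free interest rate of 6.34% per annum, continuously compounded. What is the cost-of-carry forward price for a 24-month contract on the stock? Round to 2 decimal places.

S$489.16

PV(dividends) I = 16.09·e^(−0.0634·9/12) + 16.09·e^(−0.0634·18/12)
I = 15.3428 + 14.6303 = 29.9731
F = (S − I)·e^(rT) = (460.88 − 29.9731) · e^(0.0634·24/12)
= 430.9069 · e^0.126800 = 430.9069 × 1.135190 = S$489.16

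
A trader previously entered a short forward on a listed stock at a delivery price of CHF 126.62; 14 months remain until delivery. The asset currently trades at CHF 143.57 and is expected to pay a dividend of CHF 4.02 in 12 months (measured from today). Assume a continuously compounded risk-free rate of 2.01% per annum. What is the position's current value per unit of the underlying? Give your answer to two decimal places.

-CHF 15.94

PV(remaining dividends) I = 4.02·e^(−0.0201·12/12) = 3.9400
Current forward F = (S − I)·e^(rT) = (143.57 − 3.9400)·e^(0.0201·14/12) = 139.6300 × 1.023727 = 142.9430
Value (long) = (F − K)·e^(−rT) = (142.9430 − 126.62) × 0.976823 = 15.9447
Short position value = −(long value) = -CHF 15.94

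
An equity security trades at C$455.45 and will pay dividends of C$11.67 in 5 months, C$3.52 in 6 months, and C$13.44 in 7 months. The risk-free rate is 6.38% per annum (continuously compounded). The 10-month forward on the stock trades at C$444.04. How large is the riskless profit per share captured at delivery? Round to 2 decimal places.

PV(dividends) I = 11.67·e^(−0.0638·5/12) + 3.52·e^(−0.0638·6/12) + 13.44·e^(−0.0638·7/12) = 27.7223
Fair forward F* = (S − I)·e^(rT) = (455.45 − 27.7223)·e^0.053167 = 427.7277 × 1.054606 = 451.0842
Market C$444.04 < fair 451.0842: forward underpriced → reverse cash-and-carry (short the stock, invest proceeds at r, pay the dividends, go long the forward).
Profit at T = |F_mkt − F*| = |444.04 − 451.0842| = C$7.04 per share

C$7.04 per share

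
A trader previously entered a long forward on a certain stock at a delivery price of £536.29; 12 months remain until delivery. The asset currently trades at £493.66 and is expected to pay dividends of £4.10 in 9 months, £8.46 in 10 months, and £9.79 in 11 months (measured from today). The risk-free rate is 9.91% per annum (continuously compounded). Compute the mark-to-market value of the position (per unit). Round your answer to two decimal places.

-£12.57

PV(remaining dividends) I = 4.10·e^(−0.0991·9/12) + 8.46·e^(−0.0991·10/12) + 9.79·e^(−0.0991·11/12) = 20.5356
Current forward F = (S − I)·e^(rT) = (493.66 − 20.5356)·e^(0.0991·12/12) = 473.1244 × 1.104177 = 522.4131
Value (long) = (F − K)·e^(−rT) = (522.4131 − 536.29) × 0.905652 = -12.5676
Value = -£12.57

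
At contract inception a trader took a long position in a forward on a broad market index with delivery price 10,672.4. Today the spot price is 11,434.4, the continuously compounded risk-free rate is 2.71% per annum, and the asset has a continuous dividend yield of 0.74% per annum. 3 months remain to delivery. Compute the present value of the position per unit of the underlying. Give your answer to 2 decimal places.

Current fair forward for the remaining 3 months: F = S·e^((r − q)·T), (r − q) = 0.0271 − 0.0074 = 0.0197
F = 11434.4 · e^(0.0197 × 3/12) = 11434.4 × 1.00493715 = 11490.8533
Value of long forward = (F − K)·e^(−rT) = (11490.8533 − 10672.4) · e^(−0.0271·3/12)
= 818.4533 × 0.99324790 = 812.93

812.93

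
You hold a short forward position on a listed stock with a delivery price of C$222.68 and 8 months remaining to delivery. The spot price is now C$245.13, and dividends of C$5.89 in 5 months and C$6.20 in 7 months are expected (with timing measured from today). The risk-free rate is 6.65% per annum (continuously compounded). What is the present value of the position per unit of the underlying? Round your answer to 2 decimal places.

PV(remaining dividends) I = 5.89·e^(−0.0665·5/12) + 6.20·e^(−0.0665·7/12) = 11.6931
Current forward F = (S − I)·e^(rT) = (245.13 − 11.6931)·e^(0.0665·8/12) = 233.4369 × 1.045331 = 244.0188
Value (long) = (F − K)·e^(−rT) = (244.0188 − 222.68) × 0.956635 = 20.4134
Short position value = −(long value) = -C$20.41

-C$20.41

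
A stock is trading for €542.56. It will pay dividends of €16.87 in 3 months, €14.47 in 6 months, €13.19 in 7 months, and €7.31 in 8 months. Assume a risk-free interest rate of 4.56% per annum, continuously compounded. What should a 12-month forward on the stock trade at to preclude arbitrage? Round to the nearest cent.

PV(dividends) I = 16.87·e^(−0.0456·3/12) + 14.47·e^(−0.0456·6/12) + 13.19·e^(−0.0456·7/12) + 7.31·e^(−0.0456·8/12)
I = 16.6788 + 14.1438 + 12.8438 + 7.0911 = 50.7575
F = (S − I)·e^(rT) = (542.56 − 50.7575) · e^(0.0456·12/12)
= 491.8025 · e^0.045600 = 491.8025 × 1.046656 = €514.75

€514.75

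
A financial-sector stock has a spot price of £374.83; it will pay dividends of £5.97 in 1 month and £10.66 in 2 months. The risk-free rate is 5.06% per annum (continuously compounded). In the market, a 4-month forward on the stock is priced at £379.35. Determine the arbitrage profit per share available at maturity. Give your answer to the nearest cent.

PV(dividends) I = 5.97·e^(−0.0506·1/12) + 10.66·e^(−0.0506·2/12) = 16.5154
Fair forward F* = (S − I)·e^(rT) = (374.83 − 16.5154)·e^0.016867 = 358.3146 × 1.017010 = 364.4095
Market £379.35 > fair 364.4095: forward overpriced → cash-and-carry (borrow at r, buy the stock and collect the dividends, short the forward).
Profit at T = |F_mkt − F*| = |379.35 − 364.4095| = £14.94 per share

£14.94 per share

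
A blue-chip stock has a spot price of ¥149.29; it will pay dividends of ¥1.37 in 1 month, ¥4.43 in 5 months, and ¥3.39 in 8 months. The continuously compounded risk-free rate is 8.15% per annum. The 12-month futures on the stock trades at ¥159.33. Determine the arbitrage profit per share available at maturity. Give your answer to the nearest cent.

¥6.97 per share

PV(dividends) I = 1.37·e^(−0.0815·1/12) + 4.43·e^(−0.0815·5/12) + 3.39·e^(−0.0815·8/12) = 8.8535
Fair futures F* = (S − I)·e^(rT) = (149.29 − 8.8535)·e^0.081500 = 140.4365 × 1.084913 = 152.3614
Market ¥159.33 > fair 152.3614: forward overpriced → cash-and-carry (borrow at r, buy the stock and collect the dividends, short the forward).
Profit at T = |F_mkt − F*| = |159.33 − 152.3614| = ¥6.97 per share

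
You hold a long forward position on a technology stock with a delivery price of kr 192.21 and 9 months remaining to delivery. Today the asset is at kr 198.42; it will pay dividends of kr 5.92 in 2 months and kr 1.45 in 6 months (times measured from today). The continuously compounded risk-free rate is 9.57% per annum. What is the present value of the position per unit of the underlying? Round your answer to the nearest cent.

kr 12.31

PV(remaining dividends) I = 5.92·e^(−0.0957·2/12) + 1.45·e^(−0.0957·6/12) = 7.2086
Current forward F = (S − I)·e^(rT) = (198.42 − 7.2086)·e^(0.0957·9/12) = 191.2114 × 1.074414 = 205.4402
Value (long) = (F − K)·e^(−rT) = (205.4402 − 192.21) × 0.930740 = 12.3139
Value = kr 12.31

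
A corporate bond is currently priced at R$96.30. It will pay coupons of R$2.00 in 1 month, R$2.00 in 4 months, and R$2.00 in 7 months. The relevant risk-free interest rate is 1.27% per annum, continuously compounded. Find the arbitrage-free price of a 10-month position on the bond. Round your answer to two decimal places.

PV(coupons) I = 2.00·e^(−0.0127·1/12) + 2.00·e^(−0.0127·4/12) + 2.00·e^(−0.0127·7/12)
I = 1.9979 + 1.9916 + 1.9852 = 5.9747
F = (S − I)·e^(rT) = (96.30 − 5.9747) · e^(0.0127·10/12)
= 90.3253 · e^0.010583 = 90.3253 × 1.010639 = R$91.29

R$91.29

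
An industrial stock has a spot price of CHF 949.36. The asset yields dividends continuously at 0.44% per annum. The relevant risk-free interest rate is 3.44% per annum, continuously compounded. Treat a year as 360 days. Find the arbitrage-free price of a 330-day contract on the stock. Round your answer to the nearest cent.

F = S·e^((r − q)T) = 949.36 · e^((0.0344 − 0.0044) × 330/360)
= 949.36 · e^0.027500 = 949.36 × 1.027882
F = CHF 975.83

CHF 975.83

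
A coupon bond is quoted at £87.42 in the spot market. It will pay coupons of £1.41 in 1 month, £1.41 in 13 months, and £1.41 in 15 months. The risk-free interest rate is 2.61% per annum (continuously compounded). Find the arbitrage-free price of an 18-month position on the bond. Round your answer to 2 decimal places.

PV(coupons) I = 1.41·e^(−0.0261·1/12) + 1.41·e^(−0.0261·13/12) + 1.41·e^(−0.0261·15/12)
I = 1.4069 + 1.3707 + 1.3647 = 4.1423
F = (S − I)·e^(rT) = (87.42 − 4.1423) · e^(0.0261·18/12)
= 83.2777 · e^0.039150 = 83.2777 × 1.039926 = £86.60

£86.60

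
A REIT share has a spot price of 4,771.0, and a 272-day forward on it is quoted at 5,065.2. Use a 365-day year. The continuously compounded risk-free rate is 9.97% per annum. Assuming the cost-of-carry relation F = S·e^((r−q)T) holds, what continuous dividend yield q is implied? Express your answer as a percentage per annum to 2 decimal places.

From F = S·e^((r−q)T): (r − q) = ln(F/S)/T
ln(5065.2/4771.0) = ln(1.061664) = 0.059837
(r − q) = 0.059837 / (272/365) = 0.080296
q = r − ln(F/S)/T = 0.0997 − 0.080296 = 0.019404
q = 1.94%

1.94%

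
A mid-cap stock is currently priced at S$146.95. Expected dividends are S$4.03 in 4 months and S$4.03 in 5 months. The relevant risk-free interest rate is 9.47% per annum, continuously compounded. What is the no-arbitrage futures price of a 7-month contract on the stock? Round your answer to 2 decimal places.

PV(dividends) I = 4.03·e^(−0.0947·4/12) + 4.03·e^(−0.0947·5/12)
I = 3.9048 + 3.8741 = 7.7789
F = (S − I)·e^(rT) = (146.95 − 7.7789) · e^(0.0947·7/12)
= 139.1711 · e^0.055242 = 139.1711 × 1.056796 = S$147.08

S$147.08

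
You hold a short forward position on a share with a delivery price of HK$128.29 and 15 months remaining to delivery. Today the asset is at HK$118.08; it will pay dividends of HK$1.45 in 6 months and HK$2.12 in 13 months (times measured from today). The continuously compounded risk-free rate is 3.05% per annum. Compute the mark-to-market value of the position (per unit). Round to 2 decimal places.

PV(remaining dividends) I = 1.45·e^(−0.0305·6/12) + 2.12·e^(−0.0305·13/12) = 3.4792
Current forward F = (S − I)·e^(rT) = (118.08 − 3.4792)·e^(0.0305·15/12) = 114.6008 × 1.038861 = 119.0543
Value (long) = (F − K)·e^(−rT) = (119.0543 − 128.29) × 0.962593 = -8.8902
Short position value = −(long value) = HK$8.89

HK$8.89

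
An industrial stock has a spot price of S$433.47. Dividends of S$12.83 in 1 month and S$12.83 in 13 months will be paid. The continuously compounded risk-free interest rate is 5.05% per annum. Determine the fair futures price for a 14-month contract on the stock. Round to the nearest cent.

S$433.34

PV(dividends) I = 12.83·e^(−0.0505·1/12) + 12.83·e^(−0.0505·13/12)
I = 12.7761 + 12.1469 = 24.9230
F = (S − I)·e^(rT) = (433.47 − 24.9230) · e^(0.0505·14/12)
= 408.5470 · e^0.058917 = 408.5470 × 1.060687 = S$433.34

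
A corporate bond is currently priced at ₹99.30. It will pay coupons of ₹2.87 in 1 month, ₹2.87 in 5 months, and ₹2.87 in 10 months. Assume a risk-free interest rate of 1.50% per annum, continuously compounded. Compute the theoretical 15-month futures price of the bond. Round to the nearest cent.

₹92.46

PV(coupons) I = 2.87·e^(−0.0150·1/12) + 2.87·e^(−0.0150·5/12) + 2.87·e^(−0.0150·10/12)
I = 2.8664 + 2.8521 + 2.8343 = 8.5528
F = (S − I)·e^(rT) = (99.30 − 8.5528) · e^(0.0150·15/12)
= 90.7472 · e^0.018750 = 90.7472 × 1.018927 = ₹92.46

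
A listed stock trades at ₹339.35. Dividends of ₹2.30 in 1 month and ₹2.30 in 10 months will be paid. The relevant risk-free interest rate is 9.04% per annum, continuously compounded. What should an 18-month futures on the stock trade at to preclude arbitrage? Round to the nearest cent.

₹383.57

PV(dividends) I = 2.30·e^(−0.0904·1/12) + 2.30·e^(−0.0904·10/12)
I = 2.2827 + 2.1331 = 4.4158
F = (S − I)·e^(rT) = (339.35 − 4.4158) · e^(0.0904·18/12)
= 334.9342 · e^0.135600 = 334.9342 × 1.145224 = ₹383.57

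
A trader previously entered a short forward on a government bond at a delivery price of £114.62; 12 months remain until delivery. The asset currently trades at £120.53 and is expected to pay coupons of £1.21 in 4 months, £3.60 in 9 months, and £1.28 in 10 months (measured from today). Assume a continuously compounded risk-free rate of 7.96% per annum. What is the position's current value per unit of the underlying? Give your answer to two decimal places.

PV(remaining coupons) I = 1.21·e^(−0.0796·4/12) + 3.60·e^(−0.0796·9/12) + 1.28·e^(−0.0796·10/12) = 5.7675
Current forward F = (S − I)·e^(rT) = (120.53 − 5.7675)·e^(0.0796·12/12) = 114.7625 × 1.082854 = 124.2710
Value (long) = (F − K)·e^(−rT) = (124.2710 − 114.62) × 0.923486 = 8.9126
Short position value = −(long value) = -£8.91

-£8.91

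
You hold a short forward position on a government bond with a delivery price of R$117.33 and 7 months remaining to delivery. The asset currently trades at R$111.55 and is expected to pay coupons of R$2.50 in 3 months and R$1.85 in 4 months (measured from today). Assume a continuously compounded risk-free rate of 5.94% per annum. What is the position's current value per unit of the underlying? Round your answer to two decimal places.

PV(remaining coupons) I = 2.50·e^(−0.0594·3/12) + 1.85·e^(−0.0594·4/12) = 4.2769
Current forward F = (S − I)·e^(rT) = (111.55 − 4.2769)·e^(0.0594·7/12) = 107.2731 × 1.035257 = 111.0552
Value (long) = (F − K)·e^(−rT) = (111.0552 − 117.33) × 0.965943 = -6.0611
Short position value = −(long value) = R$6.06

R$6.06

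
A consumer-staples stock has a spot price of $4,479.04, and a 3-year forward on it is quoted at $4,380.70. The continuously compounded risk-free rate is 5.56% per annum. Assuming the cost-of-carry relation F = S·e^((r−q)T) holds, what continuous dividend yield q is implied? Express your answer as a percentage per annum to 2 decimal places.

From F = S·e^((r−q)T): (r − q) = ln(F/S)/T
ln(4380.70/4479.04) = ln(0.978044) = -0.022201
(r − q) = -0.022201 / (3) = -0.007400
q = r − ln(F/S)/T = 0.0556 + 0.007400 = 0.063000
q = 6.30%

6.30%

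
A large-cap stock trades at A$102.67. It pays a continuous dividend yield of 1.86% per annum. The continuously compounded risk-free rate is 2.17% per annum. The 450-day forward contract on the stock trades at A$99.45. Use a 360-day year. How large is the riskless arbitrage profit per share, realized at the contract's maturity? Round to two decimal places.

A$3.62 per share

Fair forward: F* = S·e^(carry·T), with carry = (r − q) = 0.0217 − 0.0186 = 0.0031
F* = 102.67 · e^(0.0031 × 450/360) = 102.67 · e^0.003875 = 102.67 × 1.003883 = A$103.0687
Market A$99.45 < fair A$103.0687: forward underpriced → reverse cash-and-carry (short spot, go long the forward).
At maturity, profit = |F_mkt − F*| = |99.45 − 103.0687| = A$3.62 per share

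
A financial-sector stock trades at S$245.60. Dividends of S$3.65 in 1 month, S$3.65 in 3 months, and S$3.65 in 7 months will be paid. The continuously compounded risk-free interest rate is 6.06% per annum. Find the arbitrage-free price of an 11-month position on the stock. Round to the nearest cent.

S$248.27

PV(dividends) I = 3.65·e^(−0.0606·1/12) + 3.65·e^(−0.0606·3/12) + 3.65·e^(−0.0606·7/12)
I = 3.6316 + 3.5951 + 3.5232 = 10.7499
F = (S − I)·e^(rT) = (245.60 − 10.7499) · e^(0.0606·11/12)
= 234.8501 · e^0.055550 = 234.8501 × 1.057122 = S$248.27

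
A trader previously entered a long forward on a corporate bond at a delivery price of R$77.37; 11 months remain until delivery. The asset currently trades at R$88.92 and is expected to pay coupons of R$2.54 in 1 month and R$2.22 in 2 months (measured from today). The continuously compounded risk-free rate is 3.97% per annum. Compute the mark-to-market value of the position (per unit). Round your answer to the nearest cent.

R$9.58

PV(remaining coupons) I = 2.54·e^(−0.0397·1/12) + 2.22·e^(−0.0397·2/12) = 4.7370
Current forward F = (S − I)·e^(rT) = (88.92 − 4.7370)·e^(0.0397·11/12) = 84.1830 × 1.037062 = 87.3030
Value (long) = (F − K)·e^(−rT) = (87.3030 − 77.37) × 0.964263 = 9.5780
Value = R$9.58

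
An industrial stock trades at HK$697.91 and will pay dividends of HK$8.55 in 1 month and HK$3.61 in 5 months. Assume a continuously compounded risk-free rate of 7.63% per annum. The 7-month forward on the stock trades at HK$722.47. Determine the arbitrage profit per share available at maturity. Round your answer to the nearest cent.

PV(dividends) I = 8.55·e^(−0.0763·1/12) + 3.61·e^(−0.0763·5/12) = 11.9928
Fair forward F* = (S − I)·e^(rT) = (697.91 − 11.9928)·e^0.044508 = 685.9172 × 1.045513 = 717.1353
Market HK$722.47 > fair 717.1353: forward overpriced → cash-and-carry (borrow at r, buy the stock and collect the dividends, short the forward).
Profit at T = |F_mkt − F*| = |722.47 − 717.1353| = HK$5.33 per share

HK$5.33 per share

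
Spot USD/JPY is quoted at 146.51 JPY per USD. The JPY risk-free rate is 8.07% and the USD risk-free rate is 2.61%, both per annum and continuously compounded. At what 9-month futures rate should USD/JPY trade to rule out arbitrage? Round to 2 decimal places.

152.63

F = S·e^((r_JPY − r_USD)T) = 146.51 · e^((0.0807 − 0.0261) × 9/12)
= 146.51 · e^0.040950 = 146.51 × 1.041800
F = 152.63 JPY per USD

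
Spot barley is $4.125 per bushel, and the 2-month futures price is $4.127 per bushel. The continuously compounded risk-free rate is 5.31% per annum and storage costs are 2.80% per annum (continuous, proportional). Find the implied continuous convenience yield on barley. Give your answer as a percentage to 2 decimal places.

F = S·e^((r+u−y)T) ⇒ (r+u−y) = ln(F/S)/T
ln(4.127/4.125) = 0.000485; /T ⇒ 0.002910
y = r + u − ln(F/S)/T = 0.0531 + 0.0280 − 0.002910 = 0.078190
y = 7.82%

7.82%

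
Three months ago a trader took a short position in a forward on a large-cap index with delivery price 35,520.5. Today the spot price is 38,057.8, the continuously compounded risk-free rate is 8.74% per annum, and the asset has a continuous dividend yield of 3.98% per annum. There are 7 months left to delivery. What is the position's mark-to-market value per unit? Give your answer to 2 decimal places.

Current fair forward for the remaining 7 months: F = S·e^((r − q)·T), (r − q) = 0.0874 − 0.0398 = 0.0476
F = 38057.8 · e^(0.0476 × 7/12) = 38057.8 × 1.02815575 = 39129.3459
Value of long forward = (F − K)·e^(−rT) = (39129.3459 − 35520.5) · e^(−0.0874·7/12)
= 3608.8459 × 0.95029451 = 3429.47
Short position value = −(long value) = -3429.47

-3429.47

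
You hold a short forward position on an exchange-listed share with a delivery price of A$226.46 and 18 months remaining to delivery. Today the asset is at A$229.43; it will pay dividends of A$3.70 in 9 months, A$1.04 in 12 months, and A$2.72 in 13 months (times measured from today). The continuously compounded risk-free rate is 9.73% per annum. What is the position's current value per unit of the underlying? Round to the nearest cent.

-A$26.89

PV(remaining dividends) I = 3.70·e^(−0.0973·9/12) + 1.04·e^(−0.0973·12/12) + 2.72·e^(−0.0973·13/12) = 6.8311
Current forward F = (S − I)·e^(rT) = (229.43 − 6.8311)·e^(0.0973·18/12) = 222.5989 × 1.157138 = 257.5776
Value (long) = (F − K)·e^(−rT) = (257.5776 − 226.46) × 0.864201 = 26.8919
Short position value = −(long value) = -A$26.89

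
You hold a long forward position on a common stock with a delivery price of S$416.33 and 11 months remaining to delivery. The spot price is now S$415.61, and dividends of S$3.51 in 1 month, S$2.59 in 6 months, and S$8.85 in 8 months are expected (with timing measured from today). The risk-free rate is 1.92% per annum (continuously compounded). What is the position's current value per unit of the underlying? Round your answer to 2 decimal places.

-S$8.26

PV(remaining dividends) I = 3.51·e^(−0.0192·1/12) + 2.59·e^(−0.0192·6/12) + 8.85·e^(−0.0192·8/12) = 14.8071
Current forward F = (S − I)·e^(rT) = (415.61 − 14.8071)·e^(0.0192·11/12) = 400.8029 × 1.017756 = 407.9196
Value (long) = (F − K)·e^(−rT) = (407.9196 − 416.33) × 0.982554 = -8.2637
Value = -S$8.26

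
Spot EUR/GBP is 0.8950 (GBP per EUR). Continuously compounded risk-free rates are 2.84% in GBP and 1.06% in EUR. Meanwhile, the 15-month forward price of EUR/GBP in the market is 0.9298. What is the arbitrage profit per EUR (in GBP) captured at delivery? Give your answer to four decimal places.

Fair forward: F* = S·e^(carry·T), with carry = (r_GBP − r_EUR) = 0.0284 − 0.0106 = 0.0178
F* = 0.8950 · e^(0.0178 × 15/12) = 0.8950 · e^0.022250 = 0.8950 × 1.022499 = 0.9151
Market 0.9298 > fair 0.9151: forward overpriced → cash-and-carry (buy spot, short the forward).
At maturity, profit = |F_mkt − F*| = |0.9298 − 0.9151| = 0.0147 per EUR (in GBP)

0.0147 per EUR (in GBP)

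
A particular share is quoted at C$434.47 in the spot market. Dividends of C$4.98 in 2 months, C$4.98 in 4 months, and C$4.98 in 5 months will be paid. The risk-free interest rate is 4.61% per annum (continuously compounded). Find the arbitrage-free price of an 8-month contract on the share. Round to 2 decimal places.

PV(dividends) I = 4.98·e^(−0.0461·2/12) + 4.98·e^(−0.0461·4/12) + 4.98·e^(−0.0461·5/12)
I = 4.9419 + 4.9041 + 4.8853 = 14.7313
F = (S − I)·e^(rT) = (434.47 − 14.7313) · e^(0.0461·8/12)
= 419.7387 · e^0.030733 = 419.7387 × 1.031210 = C$432.84

C$432.84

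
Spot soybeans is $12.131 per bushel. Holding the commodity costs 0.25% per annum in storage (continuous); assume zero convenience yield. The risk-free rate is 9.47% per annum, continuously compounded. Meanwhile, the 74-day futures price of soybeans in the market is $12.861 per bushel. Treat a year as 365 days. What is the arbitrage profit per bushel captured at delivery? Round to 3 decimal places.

$0.489 per bushel

Fair futures: F* = S·e^(carry·T), with carry = (r + u) = 0.0947 + 0.0025 = 0.0972
F* = 12.131 · e^(0.0972 × 74/365) = 12.131 · e^0.019706 = 12.131 × 1.019901 = $12.3724
Market $12.861 > fair $12.3724: forward overpriced → cash-and-carry (buy spot, short the forward).
At maturity, profit = |F_mkt − F*| = |12.861 − 12.3724| = $0.489 per bushel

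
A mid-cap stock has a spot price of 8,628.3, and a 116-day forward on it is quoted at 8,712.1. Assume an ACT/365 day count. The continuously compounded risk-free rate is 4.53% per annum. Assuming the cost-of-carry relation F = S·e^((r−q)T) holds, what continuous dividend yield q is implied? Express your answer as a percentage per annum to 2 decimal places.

From F = S·e^((r−q)T): (r − q) = ln(F/S)/T
ln(8712.1/8628.3) = ln(1.009712) = 0.009665
(r − q) = 0.009665 / (116/365) = 0.030411
q = r − ln(F/S)/T = 0.0453 − 0.030411 = 0.014889
q = 1.49%

1.49%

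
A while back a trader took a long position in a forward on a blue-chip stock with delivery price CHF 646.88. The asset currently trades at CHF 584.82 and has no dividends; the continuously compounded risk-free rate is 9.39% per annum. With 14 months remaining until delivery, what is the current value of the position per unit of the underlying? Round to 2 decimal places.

Current fair forward for the remaining 14 months: F = S·e^(r·T), r = 0.0939
F = 584.82 · e^(0.0939 × 14/12) = 584.82 × 1.115776 = 652.5281
Value of long forward = (F − K)·e^(−rT) = (652.5281 − 646.88) · e^(−0.0939·14/12)
= 5.6481 × 0.896237 = 5.06

CHF 5.06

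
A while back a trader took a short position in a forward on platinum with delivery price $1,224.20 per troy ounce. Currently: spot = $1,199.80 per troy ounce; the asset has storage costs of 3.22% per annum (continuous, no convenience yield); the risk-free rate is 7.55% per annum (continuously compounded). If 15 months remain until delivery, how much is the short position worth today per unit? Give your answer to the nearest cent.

-$135.13 per troy ounce

Current fair forward for the remaining 15 months: F = S·e^((r + u)·T), (r + u) = 0.0755 + 0.0322 = 0.1077
F = 1199.80 · e^(0.1077 × 15/12) = 1199.80 × 1.14410766 = 1372.7004
Value of long forward = (F − K)·e^(−rT) = (1372.7004 − 1224.20) · e^(−0.0755·15/12)
= 148.5004 × 0.90994147 = 135.13
Short position value = −(long value) = -$135.13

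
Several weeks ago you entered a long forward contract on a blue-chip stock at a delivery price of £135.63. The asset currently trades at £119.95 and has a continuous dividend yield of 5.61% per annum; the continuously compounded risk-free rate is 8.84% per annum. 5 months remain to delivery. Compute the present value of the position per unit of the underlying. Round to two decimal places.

Current fair forward for the remaining 5 months: F = S·e^((r − q)·T), (r − q) = 0.0884 − 0.0561 = 0.0323
F = 119.95 · e^(0.0323 × 5/12) = 119.95 × 1.013549 = 121.5752
Value of long forward = (F − K)·e^(−rT) = (121.5752 − 135.63) · e^(−0.0884·5/12)
= -14.0548 × 0.963837 = -13.55

-£13.55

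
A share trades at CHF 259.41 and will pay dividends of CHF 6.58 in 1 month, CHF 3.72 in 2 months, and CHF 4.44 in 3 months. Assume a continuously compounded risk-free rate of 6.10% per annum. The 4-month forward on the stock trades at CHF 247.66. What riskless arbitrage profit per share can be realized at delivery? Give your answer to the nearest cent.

CHF 2.18 per share

PV(dividends) I = 6.58·e^(−0.0610·1/12) + 3.72·e^(−0.0610·2/12) + 4.44·e^(−0.0610·3/12) = 14.6018
Fair forward F* = (S − I)·e^(rT) = (259.41 − 14.6018)·e^0.020333 = 244.8082 × 1.020541 = 249.8368
Market CHF 247.66 < fair 249.8368: forward underpriced → reverse cash-and-carry (short the stock, invest proceeds at r, pay the dividends, go long the forward).
Profit at T = |F_mkt − F*| = |247.66 − 249.8368| = CHF 2.18 per share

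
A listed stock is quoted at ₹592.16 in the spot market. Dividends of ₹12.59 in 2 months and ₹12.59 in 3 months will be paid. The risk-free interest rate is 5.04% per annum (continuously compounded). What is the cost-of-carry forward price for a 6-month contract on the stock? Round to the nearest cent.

₹581.72

PV(dividends) I = 12.59·e^(−0.0504·2/12) + 12.59·e^(−0.0504·3/12)
I = 12.4847 + 12.4324 = 24.9171
F = (S − I)·e^(rT) = (592.16 − 24.9171) · e^(0.0504·6/12)
= 567.2429 · e^0.025200 = 567.2429 × 1.025520 = ₹581.72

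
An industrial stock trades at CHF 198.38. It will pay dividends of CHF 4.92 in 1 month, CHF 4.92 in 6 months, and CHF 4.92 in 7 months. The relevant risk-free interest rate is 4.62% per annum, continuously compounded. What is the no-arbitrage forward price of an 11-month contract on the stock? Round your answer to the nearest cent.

PV(dividends) I = 4.92·e^(−0.0462·1/12) + 4.92·e^(−0.0462·6/12) + 4.92·e^(−0.0462·7/12)
I = 4.9011 + 4.8077 + 4.7892 = 14.4980
F = (S − I)·e^(rT) = (198.38 − 14.4980) · e^(0.0462·11/12)
= 183.8820 · e^0.042350 = 183.8820 × 1.043260 = CHF 191.84

CHF 191.84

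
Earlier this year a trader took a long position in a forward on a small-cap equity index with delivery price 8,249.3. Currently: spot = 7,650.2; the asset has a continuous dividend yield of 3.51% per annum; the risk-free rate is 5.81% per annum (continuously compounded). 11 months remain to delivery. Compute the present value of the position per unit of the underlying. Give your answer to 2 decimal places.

-413.48

Current fair forward for the remaining 11 months: F = S·e^((r − q)·T), (r − q) = 0.0581 − 0.0351 = 0.0230
F = 7650.2 · e^(0.0230 × 11/12) = 7650.2 × 1.02130716 = 7813.2040
Value of long forward = (F − K)·e^(−rT) = (7813.2040 − 8249.3) · e^(−0.0581·11/12)
= -436.0960 × 0.94813505 = -413.48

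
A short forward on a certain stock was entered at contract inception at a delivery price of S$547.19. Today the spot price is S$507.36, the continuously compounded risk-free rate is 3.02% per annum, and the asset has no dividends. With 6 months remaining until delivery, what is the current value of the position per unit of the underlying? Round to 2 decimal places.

S$31.63

Current fair forward for the remaining 6 months: F = S·e^(r·T), r = 0.0302
F = 507.36 · e^(0.0302 × 6/12) = 507.36 × 1.015215 = 515.0795
Value of long forward = (F − K)·e^(−rT) = (515.0795 − 547.19) · e^(−0.0302·6/12)
= -32.1105 × 0.985013 = -31.63
Short position value = −(long value) = S$31.63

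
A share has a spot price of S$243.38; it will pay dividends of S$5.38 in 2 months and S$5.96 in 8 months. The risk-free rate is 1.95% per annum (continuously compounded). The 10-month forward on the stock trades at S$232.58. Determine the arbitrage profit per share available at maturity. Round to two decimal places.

PV(dividends) I = 5.38·e^(−0.0195·2/12) + 5.96·e^(−0.0195·8/12) = 11.2456
Fair forward F* = (S − I)·e^(rT) = (243.38 − 11.2456)·e^0.016250 = 232.1344 × 1.016383 = 235.9375
Market S$232.58 < fair 235.9375: forward underpriced → reverse cash-and-carry (short the stock, invest proceeds at r, pay the dividends, go long the forward).
Profit at T = |F_mkt − F*| = |232.58 − 235.9375| = S$3.36 per share

S$3.36 per share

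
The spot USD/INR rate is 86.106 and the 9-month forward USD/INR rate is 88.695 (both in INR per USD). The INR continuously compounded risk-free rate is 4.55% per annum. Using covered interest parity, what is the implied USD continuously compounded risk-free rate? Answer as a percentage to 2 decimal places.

0.60%

F = S·e^((r_INR − r_USD)T) ⇒ r_USD = r_INR − ln(F/S)/T
ln(88.695/86.106) = 0.029624; /(9/12) = 0.039499
r_USD = 0.0455 − 0.039499 = 0.006001
r_USD = 0.60%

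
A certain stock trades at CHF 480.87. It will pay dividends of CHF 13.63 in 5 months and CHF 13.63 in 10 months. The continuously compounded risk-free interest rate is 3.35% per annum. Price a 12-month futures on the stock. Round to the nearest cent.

CHF 469.65

PV(dividends) I = 13.63·e^(−0.0335·5/12) + 13.63·e^(−0.0335·10/12)
I = 13.4411 + 13.2548 = 26.6959
F = (S − I)·e^(rT) = (480.87 − 26.6959) · e^(0.0335·12/12)
= 454.1741 · e^0.033500 = 454.1741 × 1.034067 = CHF 469.65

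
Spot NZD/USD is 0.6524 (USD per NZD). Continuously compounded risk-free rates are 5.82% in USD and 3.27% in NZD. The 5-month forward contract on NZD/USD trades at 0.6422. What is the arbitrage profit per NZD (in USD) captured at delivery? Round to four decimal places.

0.0172 per NZD (in USD)

Fair forward: F* = S·e^(carry·T), with carry = (r_USD − r_NZD) = 0.0582 − 0.0327 = 0.0255
F* = 0.6524 · e^(0.0255 × 5/12) = 0.6524 · e^0.010625 = 0.6524 × 1.010682 = 0.6594
Market 0.6422 < fair 0.6594: forward underpriced → reverse cash-and-carry (short spot, go long the forward).
At maturity, profit = |F_mkt − F*| = |0.6422 − 0.6594| = 0.0172 per NZD (in USD)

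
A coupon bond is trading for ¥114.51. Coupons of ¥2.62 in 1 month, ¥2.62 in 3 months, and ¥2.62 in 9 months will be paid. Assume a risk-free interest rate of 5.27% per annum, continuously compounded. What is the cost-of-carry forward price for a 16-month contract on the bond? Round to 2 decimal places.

¥114.57

PV(coupons) I = 2.62·e^(−0.0527·1/12) + 2.62·e^(−0.0527·3/12) + 2.62·e^(−0.0527·9/12)
I = 2.6085 + 2.5857 + 2.5185 = 7.7127
F = (S − I)·e^(rT) = (114.51 − 7.7127) · e^(0.0527·16/12)
= 106.7973 · e^0.070267 = 106.7973 × 1.072795 = ¥114.57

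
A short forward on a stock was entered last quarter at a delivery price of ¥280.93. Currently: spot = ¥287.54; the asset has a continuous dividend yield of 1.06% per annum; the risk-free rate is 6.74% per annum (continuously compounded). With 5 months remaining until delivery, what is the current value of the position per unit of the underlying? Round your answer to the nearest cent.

-¥13.12

Current fair forward for the remaining 5 months: F = S·e^((r − q)·T), (r − q) = 0.0674 − 0.0106 = 0.0568
F = 287.54 · e^(0.0568 × 5/12) = 287.54 × 1.023949 = 294.4263
Value of long forward = (F − K)·e^(−rT) = (294.4263 − 280.93) · e^(−0.0674·5/12)
= 13.4963 × 0.972307 = 13.12
Short position value = −(long value) = -¥13.12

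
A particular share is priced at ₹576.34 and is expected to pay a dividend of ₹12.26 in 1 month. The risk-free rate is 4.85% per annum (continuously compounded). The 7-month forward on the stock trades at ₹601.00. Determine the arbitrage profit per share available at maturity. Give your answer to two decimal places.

PV(dividends) I = 12.26·e^(−0.0485·1/12) = 12.2105
Fair forward F* = (S − I)·e^(rT) = (576.34 − 12.2105)·e^0.028292 = 564.1295 × 1.028696 = 580.3178
Market ₹601.00 > fair 580.3178: forward overpriced → cash-and-carry (borrow at r, buy the stock and collect the dividends, short the forward).
Profit at T = |F_mkt − F*| = |601.00 − 580.3178| = ₹20.68 per share

₹20.68 per share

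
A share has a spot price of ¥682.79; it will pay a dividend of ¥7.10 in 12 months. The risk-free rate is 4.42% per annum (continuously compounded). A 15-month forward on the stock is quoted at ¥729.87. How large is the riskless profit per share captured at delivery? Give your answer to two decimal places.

¥15.47 per share

PV(dividends) I = 7.10·e^(−0.0442·12/12) = 6.7930
Fair forward F* = (S − I)·e^(rT) = (682.79 − 6.7930)·e^0.055250 = 675.9970 × 1.056805 = 714.3970
Market ¥729.87 > fair 714.3970: forward overpriced → cash-and-carry (borrow at r, buy the stock and collect the dividends, short the forward).
Profit at T = |F_mkt − F*| = |729.87 − 714.3970| = ¥15.47 per share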